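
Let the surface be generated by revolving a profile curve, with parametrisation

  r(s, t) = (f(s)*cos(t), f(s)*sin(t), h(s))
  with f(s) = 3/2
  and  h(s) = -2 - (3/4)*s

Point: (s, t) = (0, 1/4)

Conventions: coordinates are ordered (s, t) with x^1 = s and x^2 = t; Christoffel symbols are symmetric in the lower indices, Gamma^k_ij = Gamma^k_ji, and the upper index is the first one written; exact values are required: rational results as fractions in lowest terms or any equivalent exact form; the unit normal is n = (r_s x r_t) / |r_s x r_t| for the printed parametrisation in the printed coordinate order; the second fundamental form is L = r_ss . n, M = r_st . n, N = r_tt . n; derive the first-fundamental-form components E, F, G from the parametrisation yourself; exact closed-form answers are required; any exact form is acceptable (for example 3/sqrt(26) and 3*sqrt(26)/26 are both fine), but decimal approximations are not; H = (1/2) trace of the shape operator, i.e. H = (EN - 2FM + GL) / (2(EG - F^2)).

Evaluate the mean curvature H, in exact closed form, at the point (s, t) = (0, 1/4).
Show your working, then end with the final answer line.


f = 3/2, f' = 0, f'' = 0, h' = -3/4, h'' = 0
E = 9/16, F = 0, G = 9/4; answer radicand W^2 = 9/16
unnormalised second-form numerators: l = 0, m = 0, n = -9/8; L = l/sqrt(9/16), and similarly M = m/sqrt(W^2), N = n/sqrt(W^2)
H = (E*n - 2*F*m + G*l) / (2*(EG - F^2)*sqrt(W^2)); E*n - 2*F*m + G*l = -81/128, EG - F^2 = 81/64, so H = (-1/4)/sqrt(9/16)

Answer: H = -1/3


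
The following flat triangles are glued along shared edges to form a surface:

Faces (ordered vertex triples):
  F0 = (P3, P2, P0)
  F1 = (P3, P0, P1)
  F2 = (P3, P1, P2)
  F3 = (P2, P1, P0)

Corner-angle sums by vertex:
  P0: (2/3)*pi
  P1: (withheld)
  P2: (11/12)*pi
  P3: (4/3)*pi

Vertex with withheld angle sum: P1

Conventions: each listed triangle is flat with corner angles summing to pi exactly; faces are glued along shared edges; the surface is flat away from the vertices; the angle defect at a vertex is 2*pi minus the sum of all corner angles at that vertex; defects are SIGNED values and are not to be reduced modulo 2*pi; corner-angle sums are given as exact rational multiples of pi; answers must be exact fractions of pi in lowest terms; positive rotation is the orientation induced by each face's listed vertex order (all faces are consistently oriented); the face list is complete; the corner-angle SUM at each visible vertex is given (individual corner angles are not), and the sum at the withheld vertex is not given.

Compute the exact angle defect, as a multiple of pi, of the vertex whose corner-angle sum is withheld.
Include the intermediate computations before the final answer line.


V = 4, E = 6, F = 4; chi = V - E + F = 2
Gauss-Bonnet: total defect = 2*pi*chi = 4*pi; visible defects sum to (37/12)*pi

Answer: defect(P1) = (11/12)*pi


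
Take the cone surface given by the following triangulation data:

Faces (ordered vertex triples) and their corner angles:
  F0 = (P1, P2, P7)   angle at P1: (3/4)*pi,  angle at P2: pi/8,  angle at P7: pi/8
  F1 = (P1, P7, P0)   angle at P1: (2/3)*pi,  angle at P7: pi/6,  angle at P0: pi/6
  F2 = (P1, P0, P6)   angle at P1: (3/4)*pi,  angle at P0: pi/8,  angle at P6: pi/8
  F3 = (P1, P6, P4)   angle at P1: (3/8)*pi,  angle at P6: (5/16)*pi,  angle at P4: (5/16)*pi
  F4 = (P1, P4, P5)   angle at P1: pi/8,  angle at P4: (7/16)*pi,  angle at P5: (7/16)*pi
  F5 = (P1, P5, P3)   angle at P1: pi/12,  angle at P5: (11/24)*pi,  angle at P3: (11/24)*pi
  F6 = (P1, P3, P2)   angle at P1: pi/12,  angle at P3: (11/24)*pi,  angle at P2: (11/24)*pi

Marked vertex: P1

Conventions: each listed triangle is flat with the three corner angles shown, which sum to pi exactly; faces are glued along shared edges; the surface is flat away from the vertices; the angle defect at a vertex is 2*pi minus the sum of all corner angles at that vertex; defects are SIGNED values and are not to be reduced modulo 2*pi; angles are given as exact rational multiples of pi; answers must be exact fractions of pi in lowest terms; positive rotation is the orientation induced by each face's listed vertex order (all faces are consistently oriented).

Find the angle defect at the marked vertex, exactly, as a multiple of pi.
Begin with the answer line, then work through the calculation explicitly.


Answer: defect(P1) = (-5/6)*pi

Sum of corner angles at P1: (17/6)*pi
defect = 2*pi - (17/6)*pi


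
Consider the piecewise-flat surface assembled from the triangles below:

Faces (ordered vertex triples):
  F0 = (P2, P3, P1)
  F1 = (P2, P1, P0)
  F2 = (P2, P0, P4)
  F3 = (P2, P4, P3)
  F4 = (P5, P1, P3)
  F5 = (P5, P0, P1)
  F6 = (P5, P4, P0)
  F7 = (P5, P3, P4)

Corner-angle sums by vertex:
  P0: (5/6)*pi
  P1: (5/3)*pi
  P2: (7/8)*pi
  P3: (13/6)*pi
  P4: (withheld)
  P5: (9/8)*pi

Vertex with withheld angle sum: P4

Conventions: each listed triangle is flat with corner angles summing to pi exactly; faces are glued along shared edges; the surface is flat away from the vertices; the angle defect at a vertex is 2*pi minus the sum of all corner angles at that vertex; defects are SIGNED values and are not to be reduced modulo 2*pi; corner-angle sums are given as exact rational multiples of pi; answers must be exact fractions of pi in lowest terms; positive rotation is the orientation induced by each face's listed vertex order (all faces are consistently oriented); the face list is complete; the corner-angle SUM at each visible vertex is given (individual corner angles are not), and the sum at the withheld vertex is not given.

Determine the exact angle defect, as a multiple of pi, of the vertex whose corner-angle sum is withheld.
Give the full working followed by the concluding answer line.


V = 6, E = 12, F = 8; chi = V - E + F = 2
Gauss-Bonnet: total defect = 2*pi*chi = 4*pi; visible defects sum to (10/3)*pi

Answer: defect(P4) = (2/3)*pi


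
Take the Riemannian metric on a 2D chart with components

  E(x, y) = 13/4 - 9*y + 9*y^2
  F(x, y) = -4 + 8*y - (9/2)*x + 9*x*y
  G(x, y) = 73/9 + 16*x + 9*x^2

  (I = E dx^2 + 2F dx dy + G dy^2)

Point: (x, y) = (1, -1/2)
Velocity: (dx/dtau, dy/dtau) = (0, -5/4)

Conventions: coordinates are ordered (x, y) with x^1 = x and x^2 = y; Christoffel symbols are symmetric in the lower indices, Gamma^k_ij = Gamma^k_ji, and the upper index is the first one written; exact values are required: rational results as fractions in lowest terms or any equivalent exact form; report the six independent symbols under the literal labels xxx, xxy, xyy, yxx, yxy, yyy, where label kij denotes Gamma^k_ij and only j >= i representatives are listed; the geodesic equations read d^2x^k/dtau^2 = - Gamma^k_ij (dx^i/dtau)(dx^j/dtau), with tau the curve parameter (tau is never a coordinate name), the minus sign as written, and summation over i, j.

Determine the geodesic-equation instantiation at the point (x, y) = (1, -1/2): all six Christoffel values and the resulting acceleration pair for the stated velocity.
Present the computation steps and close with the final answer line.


E = 10, F = -17, G = 298/9 at the point
E_x = 0, E_y = -18, F_x = -9, F_y = 17, G_x = 34, G_y = 0
EG - F^2 = 379/9;  g^inv = (9/379) * [[298/9, 17], [17, 10]]
first-kind symbols [ij,l] = (1/2)(d_i g_jl + d_j g_il - d_l g_ij): [xx,x] = E_x/2 = 0, [xx,y] = F_x - E_y/2 = 0, [xy,x] = E_y/2 = -9, [xy,y] = G_x/2 = 17, [yy,x] = F_y - G_x/2 = 0, [yy,y] = G_y/2 = 0
Gamma^x_ij = (G*[ij,x] - F*[ij,y])/(EG - F^2), Gamma^y_ij = (E*[ij,y] - F*[ij,x])/(EG - F^2)
Gamma_xxx = 0, Gamma_xxy = -81/379, Gamma_xyy = 0, Gamma_yxx = 0, Gamma_yxy = 153/379, Gamma_yyy = 0
d^2x/dtau^2 = -(Gamma_xxx*(0)^2 + 2*Gamma_xxy*(0)*(-5/4) + Gamma_xyy*(-5/4)^2) = 0
d^2y/dtau^2 = -(Gamma_yxx*(0)^2 + 2*Gamma_yxy*(0)*(-5/4) + Gamma_yyy*(-5/4)^2) = 0

Answer: Gamma_xxx = 0, Gamma_xxy = -81/379, Gamma_xyy = 0, Gamma_yxx = 0, Gamma_yxy = 153/379, Gamma_yyy = 0; accelerations (d^2x/dtau^2, d^2y/dtau^2) = (0, 0)


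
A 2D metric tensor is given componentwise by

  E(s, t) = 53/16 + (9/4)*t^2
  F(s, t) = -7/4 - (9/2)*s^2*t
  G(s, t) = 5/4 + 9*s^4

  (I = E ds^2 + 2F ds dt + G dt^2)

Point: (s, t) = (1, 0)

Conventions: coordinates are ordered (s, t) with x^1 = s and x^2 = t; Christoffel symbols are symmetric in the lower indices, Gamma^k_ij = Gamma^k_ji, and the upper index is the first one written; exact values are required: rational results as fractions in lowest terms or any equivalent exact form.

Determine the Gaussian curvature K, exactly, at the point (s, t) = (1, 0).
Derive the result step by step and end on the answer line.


E = 53/16, F = -7/4, G = 41/4, EG - F^2 = 1977/64 at the point
E_s = 0, E_t = 0, F_s = 0, F_t = -9/2, G_s = 36, G_t = 0
E_tt = 9/2, F_st = -9, G_ss = 108
Apply the Brioschi formula K = (det M1 - det M2)/(EG - F^2)^2 over the derivative matrices of E, F, G.
M1 = [[-E_tt/2 + F_st - G_ss/2, E_s/2, F_s - E_t/2], [F_t - G_s/2, E, F], [G_t/2, F, G]] = [[-261/4, 0, 0], [-45/2, 53/16, -7/4], [0, -7/4, 41/4]]; det M1 = -515997/256
M2 = [[0, E_t/2, G_s/2], [E_t/2, E, F], [G_s/2, F, G]] = [[0, 0, 18], [0, 53/16, -7/4], [18, -7/4, 41/4]]; det M2 = -4293/4
det M1 - det M2 = -241245/256; K = -241245/256 / (1977/64)^2 = -428880/434281

Answer: K = -428880/434281


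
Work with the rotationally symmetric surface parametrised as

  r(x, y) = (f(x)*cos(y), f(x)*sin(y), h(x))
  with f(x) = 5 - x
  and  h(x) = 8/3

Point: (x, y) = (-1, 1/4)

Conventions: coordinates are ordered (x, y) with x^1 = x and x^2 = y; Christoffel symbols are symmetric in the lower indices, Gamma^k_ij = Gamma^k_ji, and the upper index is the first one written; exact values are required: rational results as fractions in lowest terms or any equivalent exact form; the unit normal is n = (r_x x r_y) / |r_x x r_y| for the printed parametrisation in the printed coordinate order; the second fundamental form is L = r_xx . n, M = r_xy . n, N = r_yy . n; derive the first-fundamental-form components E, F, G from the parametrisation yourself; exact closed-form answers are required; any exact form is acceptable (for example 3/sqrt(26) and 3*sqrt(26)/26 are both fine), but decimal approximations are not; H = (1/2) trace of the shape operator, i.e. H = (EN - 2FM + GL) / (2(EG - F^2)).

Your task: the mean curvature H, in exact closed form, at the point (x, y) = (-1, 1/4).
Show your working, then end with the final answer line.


f = 6, f' = -1, f'' = 0, h' = 0, h'' = 0
E = 1, F = 0, G = 36; answer radicand W^2 = 1
unnormalised second-form numerators: l = 0, m = 0, n = 0; L = l/sqrt(1), and similarly M = m/sqrt(W^2), N = n/sqrt(W^2)
H = (E*n - 2*F*m + G*l) / (2*(EG - F^2)*sqrt(W^2)); E*n - 2*F*m + G*l = 0, EG - F^2 = 36, so H = (0)/sqrt(1)

Answer: H = 0


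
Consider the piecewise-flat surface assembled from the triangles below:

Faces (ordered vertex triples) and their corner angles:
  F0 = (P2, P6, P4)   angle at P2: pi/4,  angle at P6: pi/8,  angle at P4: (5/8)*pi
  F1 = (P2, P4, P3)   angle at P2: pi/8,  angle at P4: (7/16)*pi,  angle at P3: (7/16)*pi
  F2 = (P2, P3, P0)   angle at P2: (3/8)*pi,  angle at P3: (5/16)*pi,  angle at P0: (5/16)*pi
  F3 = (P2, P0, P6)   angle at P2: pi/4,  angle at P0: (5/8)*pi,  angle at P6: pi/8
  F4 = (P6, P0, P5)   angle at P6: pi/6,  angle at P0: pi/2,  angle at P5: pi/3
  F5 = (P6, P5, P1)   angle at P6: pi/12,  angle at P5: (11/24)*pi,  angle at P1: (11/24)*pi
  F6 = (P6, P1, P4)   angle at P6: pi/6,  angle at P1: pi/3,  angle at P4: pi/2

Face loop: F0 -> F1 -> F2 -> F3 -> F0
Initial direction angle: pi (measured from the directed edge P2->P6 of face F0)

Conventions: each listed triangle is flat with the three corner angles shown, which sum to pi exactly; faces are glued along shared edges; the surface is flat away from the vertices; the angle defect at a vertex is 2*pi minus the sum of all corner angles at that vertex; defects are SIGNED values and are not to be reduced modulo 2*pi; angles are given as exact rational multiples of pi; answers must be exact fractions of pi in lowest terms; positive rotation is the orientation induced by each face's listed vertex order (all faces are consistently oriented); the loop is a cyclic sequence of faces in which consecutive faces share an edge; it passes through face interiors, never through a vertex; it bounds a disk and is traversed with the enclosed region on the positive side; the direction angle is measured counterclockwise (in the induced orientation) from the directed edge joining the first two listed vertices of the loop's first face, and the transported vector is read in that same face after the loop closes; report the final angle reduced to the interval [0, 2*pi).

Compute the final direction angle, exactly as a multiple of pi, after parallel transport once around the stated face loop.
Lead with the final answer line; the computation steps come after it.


Answer: final direction angle = 0

enclosed vertex P2: corner angles sum to pi, defect = 2*pi - pi = pi
the final direction is the initial angle plus the enclosed defects, taken mod 2*pi in the induced orientation
final angle = pi + pi = 0 (mod 2*pi)


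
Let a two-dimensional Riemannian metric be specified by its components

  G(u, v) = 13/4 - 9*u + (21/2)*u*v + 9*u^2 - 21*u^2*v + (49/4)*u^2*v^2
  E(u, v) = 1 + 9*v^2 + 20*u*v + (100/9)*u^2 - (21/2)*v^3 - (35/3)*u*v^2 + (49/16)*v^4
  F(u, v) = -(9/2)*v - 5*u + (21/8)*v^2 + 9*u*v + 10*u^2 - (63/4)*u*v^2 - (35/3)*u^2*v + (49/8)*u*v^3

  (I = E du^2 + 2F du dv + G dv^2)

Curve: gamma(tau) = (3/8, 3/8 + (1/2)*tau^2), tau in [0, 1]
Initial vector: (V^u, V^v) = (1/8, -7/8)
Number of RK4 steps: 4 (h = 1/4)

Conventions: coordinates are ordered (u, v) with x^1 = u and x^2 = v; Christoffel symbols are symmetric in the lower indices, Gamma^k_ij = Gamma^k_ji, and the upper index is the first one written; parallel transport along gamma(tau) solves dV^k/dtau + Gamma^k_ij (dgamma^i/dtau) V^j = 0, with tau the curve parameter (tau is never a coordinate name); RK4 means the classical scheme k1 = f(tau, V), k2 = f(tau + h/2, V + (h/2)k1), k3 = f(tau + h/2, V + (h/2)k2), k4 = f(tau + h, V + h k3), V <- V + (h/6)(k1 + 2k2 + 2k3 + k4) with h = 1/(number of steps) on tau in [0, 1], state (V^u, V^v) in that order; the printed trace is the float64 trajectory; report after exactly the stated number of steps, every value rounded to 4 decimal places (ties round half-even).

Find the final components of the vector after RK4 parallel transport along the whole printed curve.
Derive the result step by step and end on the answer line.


gamma'(tau) = (0, tau); f(tau, V)^k = -Gamma^k_ij(gamma(tau)) gamma'^i(tau) V^j; h = 1/4; intermediate values shown to 6 dp
curve data and Christoffel symbols at the stage parameters:
  tau = 0.000000: gamma = (0.375000, 0.375000), gamma' = (0.000000, 0.000000); Gamma_uuu = 1.129227, Gamma_uuv = 0.571671, Gamma_uvv = -0.444633, Gamma_vuu = -0.459979, Gamma_vuv = -0.232864, Gamma_vvv = 0.181117
  tau = 0.125000: gamma = (0.375000, 0.382812), gamma' = (0.000000, 0.125000); Gamma_uuu = 1.122987, Gamma_uuv = 0.559300, Gamma_uvv = -0.442176, Gamma_vuu = -0.460020, Gamma_vuv = -0.229112, Gamma_vvv = 0.181133
  tau = 0.250000: gamma = (0.375000, 0.406250), gamma' = (0.000000, 0.250000); Gamma_uuu = 1.104837, Gamma_uuv = 0.523071, Gamma_uvv = -0.435029, Gamma_vuu = -0.460297, Gamma_vuv = -0.217922, Gamma_vvv = 0.181242
  tau = 0.375000: gamma = (0.375000, 0.445312), gamma' = (0.000000, 0.375000); Gamma_uuu = 1.076404, Gamma_uuv = 0.465461, Gamma_uvv = -0.423834, Gamma_vuu = -0.461288, Gamma_vuv = -0.199471, Gamma_vvv = 0.181632
  tau = 0.500000: gamma = (0.375000, 0.500000), gamma' = (0.000000, 0.500000); Gamma_uuu = 1.040102, Gamma_uuv = 0.390038, Gamma_uvv = -0.409540, Gamma_vuu = -0.463829, Gamma_vuv = -0.173936, Gamma_vvv = 0.182633
  tau = 0.625000: gamma = (0.375000, 0.570312), gamma' = (0.000000, 0.625000); Gamma_uuu = 0.998712, Gamma_uuv = 0.300784, Gamma_uvv = -0.393243, Gamma_vuu = -0.469151, Gamma_vuv = -0.141295, Gamma_vvv = 0.184728
  tau = 0.750000: gamma = (0.375000, 0.656250), gamma' = (0.000000, 0.750000); Gamma_uuu = 0.954887, Gamma_uuv = 0.201421, Gamma_uvv = -0.375987, Gamma_vuu = -0.478909, Gamma_vuv = -0.101020, Gamma_vvv = 0.188571
  tau = 0.875000: gamma = (0.375000, 0.757812), gamma' = (0.000000, 0.875000); Gamma_uuu = 0.910654, Gamma_uuv = 0.094978, Gamma_uvv = -0.358570, Gamma_vuu = -0.495248, Gamma_vuv = -0.051653, Gamma_vvv = 0.195004
  tau = 1.000000: gamma = (0.375000, 0.875000), gamma' = (0.000000, 1.000000); Gamma_uuu = 0.866909, Gamma_uuv = -0.016255, Gamma_uvv = -0.341345, Gamma_vuu = -0.520947, Gamma_vuv = 0.009768, Gamma_vvv = 0.205123
step 0: V^u = 0.1250, V^v = -0.8750
step 1: k1 = (0.000000, 0.000000), k2 = (-0.057102, 0.023391), k3 = (-0.056441, 0.023121), k4 = (-0.109035, 0.045426); V <- V + (h/6)(k1 + 2k2 + 2k3 + k4): V^u = 0.1110, V^v = -0.8692
step 2: k1 = (-0.109050, 0.045432), k2 = (-0.154246, 0.066101), k3 = (-0.152849, 0.065503), k4 = (-0.188833, 0.084209); V <- V + (h/6)(k1 + 2k2 + 2k3 + k4): V^u = 0.0730, V^v = -0.8529
step 3: k1 = (-0.188876, 0.084228), k2 = (-0.216310, 0.101613), k3 = (-0.215131, 0.101059), k4 = (-0.236276, 0.118501); V <- V + (h/6)(k1 + 2k2 + 2k3 + k4): V^u = 0.0193, V^v = -0.8275
step 4: k1 = (-0.236273, 0.118499), k2 = (-0.254139, 0.138211), k3 = (-0.253181, 0.137689), k4 = (-0.271437, 0.163113); V <- V + (h/6)(k1 + 2k2 + 2k3 + k4): V^u = -0.0441, V^v = -0.7928

Answer: V^u = -0.0441, V^v = -0.7928


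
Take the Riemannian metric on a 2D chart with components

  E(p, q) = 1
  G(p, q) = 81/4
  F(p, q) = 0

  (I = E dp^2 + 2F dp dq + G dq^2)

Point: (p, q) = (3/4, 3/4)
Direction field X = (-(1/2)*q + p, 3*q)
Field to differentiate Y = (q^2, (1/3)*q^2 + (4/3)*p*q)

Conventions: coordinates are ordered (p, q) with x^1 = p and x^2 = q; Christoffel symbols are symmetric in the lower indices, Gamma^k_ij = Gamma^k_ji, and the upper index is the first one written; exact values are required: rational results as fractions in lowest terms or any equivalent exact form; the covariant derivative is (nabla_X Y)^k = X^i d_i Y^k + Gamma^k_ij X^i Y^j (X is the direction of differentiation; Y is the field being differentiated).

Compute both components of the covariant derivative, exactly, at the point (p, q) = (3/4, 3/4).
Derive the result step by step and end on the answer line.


E = 1, F = 0, G = 81/4 at the point
E_p = 0, E_q = 0, F_p = 0, F_q = 0, G_p = 0, G_q = 0
EG - F^2 = 81/4;  g^inv = (4/81) * [[81/4, 0], [0, 1]]
first-kind symbols [ij,l] = (1/2)(d_i g_jl + d_j g_il - d_l g_ij): [pp,p] = E_p/2 = 0, [pp,q] = F_p - E_q/2 = 0, [pq,p] = E_q/2 = 0, [pq,q] = G_p/2 = 0, [qq,p] = F_q - G_p/2 = 0, [qq,q] = G_q/2 = 0
Gamma^p_ij = (G*[ij,p] - F*[ij,q])/(EG - F^2), Gamma^q_ij = (E*[ij,q] - F*[ij,p])/(EG - F^2)
Gamma_ppp = 0, Gamma_ppq = 0, Gamma_pqq = 0, Gamma_qpp = 0, Gamma_qpq = 0, Gamma_qqq = 0
X = (3/8, 9/4), Y = (9/16, 15/16) at the point

Answer: (nabla_X Y)^p = 27/8, (nabla_X Y)^q = 15/4


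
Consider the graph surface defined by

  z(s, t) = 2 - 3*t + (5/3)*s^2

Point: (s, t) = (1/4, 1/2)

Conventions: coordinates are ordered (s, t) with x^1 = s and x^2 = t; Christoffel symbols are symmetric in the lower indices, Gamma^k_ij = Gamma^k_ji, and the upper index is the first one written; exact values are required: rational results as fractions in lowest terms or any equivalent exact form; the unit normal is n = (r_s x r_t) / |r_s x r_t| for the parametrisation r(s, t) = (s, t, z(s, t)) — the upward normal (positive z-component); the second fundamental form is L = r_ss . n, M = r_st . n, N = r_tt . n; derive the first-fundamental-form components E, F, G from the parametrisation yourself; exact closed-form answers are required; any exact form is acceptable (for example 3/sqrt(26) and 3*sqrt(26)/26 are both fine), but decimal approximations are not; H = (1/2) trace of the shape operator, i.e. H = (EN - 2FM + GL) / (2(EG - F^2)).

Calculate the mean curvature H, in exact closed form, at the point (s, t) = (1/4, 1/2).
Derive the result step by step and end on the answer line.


z_s = 5/6, z_t = -3, z_ss = 10/3, z_st = 0, z_tt = 0
E = 61/36, F = -5/2, G = 10; answer radicand W^2 = 385/36
unnormalised second-form numerators: l = 10/3, m = 0, n = 0; L = l/sqrt(385/36), and similarly M = m/sqrt(W^2), N = n/sqrt(W^2)
H = (E*n - 2*F*m + G*l) / (2*(EG - F^2)*sqrt(W^2)); E*n - 2*F*m + G*l = 100/3, EG - F^2 = 385/36, so H = (120/77)/sqrt(385/36)

Answer: H = 144*sqrt(385)/5929


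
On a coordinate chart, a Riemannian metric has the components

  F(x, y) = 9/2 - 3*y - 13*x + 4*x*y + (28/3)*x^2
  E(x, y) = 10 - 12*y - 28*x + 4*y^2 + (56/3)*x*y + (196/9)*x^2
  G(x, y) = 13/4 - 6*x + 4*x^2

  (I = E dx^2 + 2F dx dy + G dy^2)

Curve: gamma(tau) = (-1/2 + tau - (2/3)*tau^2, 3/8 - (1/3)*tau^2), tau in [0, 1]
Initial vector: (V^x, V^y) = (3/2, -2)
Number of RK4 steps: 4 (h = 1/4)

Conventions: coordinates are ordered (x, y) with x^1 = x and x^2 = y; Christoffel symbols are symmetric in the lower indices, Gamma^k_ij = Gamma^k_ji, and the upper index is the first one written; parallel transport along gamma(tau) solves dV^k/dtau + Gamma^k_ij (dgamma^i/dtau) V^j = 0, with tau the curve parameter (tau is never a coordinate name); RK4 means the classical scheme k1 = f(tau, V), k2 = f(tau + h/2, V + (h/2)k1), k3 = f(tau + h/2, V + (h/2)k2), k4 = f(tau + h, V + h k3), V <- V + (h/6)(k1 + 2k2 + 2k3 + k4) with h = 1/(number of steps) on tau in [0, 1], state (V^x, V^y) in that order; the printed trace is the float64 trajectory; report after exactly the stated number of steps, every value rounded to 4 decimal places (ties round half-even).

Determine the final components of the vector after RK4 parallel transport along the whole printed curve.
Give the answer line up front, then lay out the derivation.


Answer: V^x = 1.4991, V^y = -1.9946

gamma'(tau) = (1 - (4/3)*tau, -(2/3)*tau); f(tau, V)^k = -Gamma^k_ij(gamma(tau)) gamma'^i(tau) V^j; h = 1/4; intermediate values shown to 6 dp
curve data and Christoffel symbols at the stage parameters:
  tau = 0.000000: gamma = (-0.500000, 0.375000), gamma' = (1.000000, 0.000000); Gamma_xxx = -0.756943, Gamma_xxy = -0.324404, Gamma_xyy = 0.000000, Gamma_yxx = -0.412878, Gamma_yxy = -0.176948, Gamma_yyy = 0.000000
  tau = 0.125000: gamma = (-0.385417, 0.369792), gamma' = (0.833333, -0.083333); Gamma_xxx = -0.836948, Gamma_xxy = -0.358692, Gamma_xyy = 0.000000, Gamma_yxx = -0.468233, Gamma_yxy = -0.200671, Gamma_yyy = 0.000000
  tau = 0.250000: gamma = (-0.291667, 0.354167), gamma' = (0.666667, -0.166667); Gamma_xxx = -0.912393, Gamma_xxy = -0.391026, Gamma_xyy = 0.000000, Gamma_yxx = -0.520376, Gamma_yxy = -0.223018, Gamma_yyy = 0.000000
  tau = 0.375000: gamma = (-0.218750, 0.328125), gamma' = (0.500000, -0.250000); Gamma_xxx = -0.976799, Gamma_xxy = -0.418628, Gamma_xyy = 0.000000, Gamma_yxx = -0.562491, Gamma_yxy = -0.241068, Gamma_yyy = 0.000000
  tau = 0.500000: gamma = (-0.166667, 0.291667), gamma' = (0.333333, -0.333333); Gamma_xxx = -1.023468, Gamma_xxy = -0.438629, Gamma_xyy = 0.000000, Gamma_yxx = -0.587381, Gamma_yxy = -0.251735, Gamma_yyy = 0.000000
  tau = 0.625000: gamma = (-0.135417, 0.244792), gamma' = (0.166667, -0.416667); Gamma_xxx = -1.046685, Gamma_xxy = -0.448579, Gamma_xyy = 0.000000, Gamma_yxx = -0.589844, Gamma_yxy = -0.252790, Gamma_yyy = 0.000000
  tau = 0.750000: gamma = (-0.125000, 0.187500), gamma' = (0.000000, -0.500000); Gamma_xxx = -1.042931, Gamma_xxy = -0.446971, Gamma_xyy = 0.000000, Gamma_yxx = -0.568872, Gamma_yxy = -0.243802, Gamma_yyy = 0.000000
  tau = 0.875000: gamma = (-0.135417, 0.119792), gamma' = (-0.166667, -0.583333); Gamma_xxx = -1.011957, Gamma_xxy = -0.433696, Gamma_xyy = 0.000000, Gamma_yxx = -0.528248, Gamma_yxy = -0.226392, Gamma_yyy = 0.000000
  tau = 1.000000: gamma = (-0.166667, 0.041667), gamma' = (-0.333333, -0.666667); Gamma_xxx = -0.957285, Gamma_xxy = -0.410265, Gamma_xyy = 0.000000, Gamma_yxx = -0.475044, Gamma_yxy = -0.203590, Gamma_yyy = 0.000000
step 0: V^x = 1.5000, V^y = -2.0000
step 1: k1 = (0.486606, 0.265421), k2 = (0.454051, 0.254020), k3 = (0.450908, 0.252262), k4 = (0.370930, 0.211557); V <- V + (h/6)(k1 + 2k2 + 2k3 + k4): V^x = 1.6111, V^y = -1.9379
step 2: k1 = (0.369810, 0.210918), k2 = (0.235885, 0.135834), k3 = (0.227496, 0.131004), k4 = (0.046617, 0.026754); V <- V + (h/6)(k1 + 2k2 + 2k3 + k4): V^x = 1.6671, V^y = -1.9058
step 3: k1 = (0.046351, 0.026601), k2 = (-0.163080, -0.091901), k3 = (-0.163861, -0.092342), k4 = (-0.363419, -0.198229); V <- V + (h/6)(k1 + 2k2 + 2k3 + k4): V^x = 1.6267, V^y = -1.9283
step 4: k1 = (-0.363533, -0.198291), k2 = (-0.525542, -0.274336), k3 = (-0.516316, -0.269520), k4 = (-0.614551, -0.304965); V <- V + (h/6)(k1 + 2k2 + 2k3 + k4): V^x = 1.4991, V^y = -1.9946


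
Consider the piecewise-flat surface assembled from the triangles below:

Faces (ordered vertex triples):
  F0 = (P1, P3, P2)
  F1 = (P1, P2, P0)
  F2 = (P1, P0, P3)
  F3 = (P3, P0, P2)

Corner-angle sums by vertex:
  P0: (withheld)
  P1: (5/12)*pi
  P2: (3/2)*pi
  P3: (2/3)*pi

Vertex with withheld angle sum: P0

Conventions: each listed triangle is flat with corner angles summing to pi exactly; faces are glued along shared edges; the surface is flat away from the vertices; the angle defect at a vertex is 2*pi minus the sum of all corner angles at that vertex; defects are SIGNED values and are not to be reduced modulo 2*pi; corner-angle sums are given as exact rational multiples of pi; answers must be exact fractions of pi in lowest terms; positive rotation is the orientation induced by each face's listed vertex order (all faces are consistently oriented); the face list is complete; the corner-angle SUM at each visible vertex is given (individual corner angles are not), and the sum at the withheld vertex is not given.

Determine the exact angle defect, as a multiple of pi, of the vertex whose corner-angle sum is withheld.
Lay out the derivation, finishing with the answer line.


V = 4, E = 6, F = 4; chi = V - E + F = 2
Gauss-Bonnet: total defect = 2*pi*chi = 4*pi; visible defects sum to (41/12)*pi

Answer: defect(P0) = (7/12)*pi


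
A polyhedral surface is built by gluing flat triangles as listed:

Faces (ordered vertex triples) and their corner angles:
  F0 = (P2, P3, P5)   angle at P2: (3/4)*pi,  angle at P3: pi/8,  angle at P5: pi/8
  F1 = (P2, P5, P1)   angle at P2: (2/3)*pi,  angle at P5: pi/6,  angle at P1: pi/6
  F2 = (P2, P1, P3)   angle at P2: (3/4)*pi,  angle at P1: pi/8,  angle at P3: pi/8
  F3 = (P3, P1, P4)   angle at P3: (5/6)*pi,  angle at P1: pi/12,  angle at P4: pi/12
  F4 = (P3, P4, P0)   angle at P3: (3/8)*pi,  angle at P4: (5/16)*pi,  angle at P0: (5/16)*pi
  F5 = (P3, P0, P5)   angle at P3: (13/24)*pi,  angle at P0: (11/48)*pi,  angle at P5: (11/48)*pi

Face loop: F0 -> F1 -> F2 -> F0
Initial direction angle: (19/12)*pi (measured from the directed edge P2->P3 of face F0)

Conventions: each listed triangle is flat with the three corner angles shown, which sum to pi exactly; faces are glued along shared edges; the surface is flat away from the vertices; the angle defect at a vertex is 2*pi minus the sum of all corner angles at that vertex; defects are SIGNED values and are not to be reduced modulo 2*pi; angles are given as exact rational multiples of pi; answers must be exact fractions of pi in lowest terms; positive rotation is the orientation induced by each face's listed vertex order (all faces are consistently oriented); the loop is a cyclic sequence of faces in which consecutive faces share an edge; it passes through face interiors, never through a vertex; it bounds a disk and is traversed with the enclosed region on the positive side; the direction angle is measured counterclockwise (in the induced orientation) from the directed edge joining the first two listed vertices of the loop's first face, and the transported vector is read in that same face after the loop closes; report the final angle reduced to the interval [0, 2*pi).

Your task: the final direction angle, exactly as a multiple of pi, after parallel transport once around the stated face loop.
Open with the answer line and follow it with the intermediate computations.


Answer: final direction angle = (17/12)*pi

enclosed vertex P2: corner angles sum to (13/6)*pi, defect = 2*pi - (13/6)*pi = -pi/6
the rotation equals the total enclosed defect, so the final angle is initial + defects (mod 2*pi)
final angle = (19/12)*pi - pi/6 = (17/12)*pi (mod 2*pi)


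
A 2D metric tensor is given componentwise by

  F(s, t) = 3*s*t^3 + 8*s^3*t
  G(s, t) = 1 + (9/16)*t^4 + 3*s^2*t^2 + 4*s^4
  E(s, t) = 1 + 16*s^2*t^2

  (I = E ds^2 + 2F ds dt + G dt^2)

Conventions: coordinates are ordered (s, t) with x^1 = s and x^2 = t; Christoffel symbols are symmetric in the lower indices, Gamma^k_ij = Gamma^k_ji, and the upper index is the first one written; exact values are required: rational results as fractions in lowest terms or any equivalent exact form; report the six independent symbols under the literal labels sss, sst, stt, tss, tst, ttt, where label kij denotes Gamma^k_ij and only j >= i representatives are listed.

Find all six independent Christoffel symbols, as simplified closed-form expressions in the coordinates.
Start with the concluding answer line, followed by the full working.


Answer: Gamma_sss = 256*s*t^2/(64*s^4 + 304*s^2*t^2 + 9*t^4 + 16), Gamma_sst = 256*s^2*t/(64*s^4 + 304*s^2*t^2 + 9*t^4 + 16), Gamma_stt = 96*s*t^2/(64*s^4 + 304*s^2*t^2 + 9*t^4 + 16), Gamma_tss = (128*s^2*t + 48*t^3)/(64*s^4 + 304*s^2*t^2 + 9*t^4 + 16), Gamma_tst = (128*s^3 + 48*s*t^2)/(64*s^4 + 304*s^2*t^2 + 9*t^4 + 16), Gamma_ttt = (48*s^2*t + 18*t^3)/(64*s^4 + 304*s^2*t^2 + 9*t^4 + 16)

E = 1 + 16*s^2*t^2; F = 3*s*t^3 + 8*s^3*t; G = 1 + (9/16)*t^4 + 3*s^2*t^2 + 4*s^4
Gamma^k_ij = (1/2) g^{kl} (d_i g_jl + d_j g_il - d_l g_ij), with g^inv = (1/(EG-F^2)) [[G, -F], [-F, E]]
first partials: E_s = 32*s*t^2, E_t = 32*s^2*t, F_s = 3*t^3 + 24*s^2*t, F_t = 9*s*t^2 + 8*s^3, G_s = 6*s*t^2 + 16*s^3, G_t = (9/4)*t^3 + 6*s^2*t
D = EG - F^2 = 1 + (9/16)*t^4 + 19*s^2*t^2 + 4*s^4
expanded: Gamma^s_ss = (G E_s - 2F F_s + F E_t)/(2D), Gamma^s_st = (G E_t - F G_s)/(2D), Gamma^s_tt = (2G F_t - G G_s - F G_t)/(2D), Gamma^t_ss = (2E F_s - E E_t - F E_s)/(2D), Gamma^t_st = (E G_s - F E_t)/(2D), Gamma^t_tt = (E G_t - 2F F_t + F G_s)/(2D); substitute and cancel common factors


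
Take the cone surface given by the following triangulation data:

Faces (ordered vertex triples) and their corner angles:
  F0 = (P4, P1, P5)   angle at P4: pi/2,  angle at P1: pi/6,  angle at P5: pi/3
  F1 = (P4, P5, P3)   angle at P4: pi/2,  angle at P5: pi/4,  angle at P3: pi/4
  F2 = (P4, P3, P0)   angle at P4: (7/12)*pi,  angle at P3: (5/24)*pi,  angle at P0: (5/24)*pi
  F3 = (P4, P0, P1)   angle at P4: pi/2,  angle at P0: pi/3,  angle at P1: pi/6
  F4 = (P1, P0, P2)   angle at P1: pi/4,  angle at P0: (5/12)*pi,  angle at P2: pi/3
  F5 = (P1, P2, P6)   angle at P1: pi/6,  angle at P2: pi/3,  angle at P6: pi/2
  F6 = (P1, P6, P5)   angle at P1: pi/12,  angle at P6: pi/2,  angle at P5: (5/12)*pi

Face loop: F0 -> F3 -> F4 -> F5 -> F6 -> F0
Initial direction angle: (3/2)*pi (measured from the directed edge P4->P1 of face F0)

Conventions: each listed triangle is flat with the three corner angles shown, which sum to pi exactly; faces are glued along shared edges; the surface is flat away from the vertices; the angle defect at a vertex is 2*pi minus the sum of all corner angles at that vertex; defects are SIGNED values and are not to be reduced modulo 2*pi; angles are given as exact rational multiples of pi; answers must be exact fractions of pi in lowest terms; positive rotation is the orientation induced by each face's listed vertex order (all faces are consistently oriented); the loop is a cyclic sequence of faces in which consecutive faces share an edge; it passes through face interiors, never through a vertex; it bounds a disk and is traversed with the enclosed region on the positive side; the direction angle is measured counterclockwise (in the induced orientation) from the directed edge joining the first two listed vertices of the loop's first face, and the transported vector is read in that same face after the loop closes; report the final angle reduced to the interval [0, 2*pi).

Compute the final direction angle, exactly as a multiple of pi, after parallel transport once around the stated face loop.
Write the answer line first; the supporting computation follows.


Answer: final direction angle = (2/3)*pi

enclosed vertex P1: corner angles sum to (5/6)*pi, defect = 2*pi - (5/6)*pi = (7/6)*pi
final direction = starting direction + enclosed defect total, reduced mod 2*pi (induced orientation)
final angle = (3/2)*pi + (7/6)*pi = (2/3)*pi (mod 2*pi)


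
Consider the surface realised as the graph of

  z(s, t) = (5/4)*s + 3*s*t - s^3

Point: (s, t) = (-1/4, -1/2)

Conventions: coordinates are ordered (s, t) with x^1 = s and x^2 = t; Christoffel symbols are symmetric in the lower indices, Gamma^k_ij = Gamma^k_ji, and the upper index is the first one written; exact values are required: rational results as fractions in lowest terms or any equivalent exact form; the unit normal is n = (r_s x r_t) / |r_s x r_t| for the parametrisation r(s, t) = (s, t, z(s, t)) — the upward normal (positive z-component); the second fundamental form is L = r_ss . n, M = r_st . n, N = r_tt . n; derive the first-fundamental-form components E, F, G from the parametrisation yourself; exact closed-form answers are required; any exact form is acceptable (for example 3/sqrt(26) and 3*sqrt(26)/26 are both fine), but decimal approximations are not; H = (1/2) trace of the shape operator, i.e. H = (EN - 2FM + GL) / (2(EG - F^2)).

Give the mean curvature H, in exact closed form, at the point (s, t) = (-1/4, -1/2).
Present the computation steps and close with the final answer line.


z_s = -7/16, z_t = -3/4, z_ss = 3/2, z_st = 3, z_tt = 0
E = 305/256, F = 21/64, G = 25/16; answer radicand W^2 = 449/256
unnormalised second-form numerators: l = 3/2, m = 3, n = 0; L = l/sqrt(449/256), and similarly M = m/sqrt(W^2), N = n/sqrt(W^2)
H = (E*n - 2*F*m + G*l) / (2*(EG - F^2)*sqrt(W^2)); E*n - 2*F*m + G*l = 3/8, EG - F^2 = 449/256, so H = (48/449)/sqrt(449/256)

Answer: H = 768*sqrt(449)/201601


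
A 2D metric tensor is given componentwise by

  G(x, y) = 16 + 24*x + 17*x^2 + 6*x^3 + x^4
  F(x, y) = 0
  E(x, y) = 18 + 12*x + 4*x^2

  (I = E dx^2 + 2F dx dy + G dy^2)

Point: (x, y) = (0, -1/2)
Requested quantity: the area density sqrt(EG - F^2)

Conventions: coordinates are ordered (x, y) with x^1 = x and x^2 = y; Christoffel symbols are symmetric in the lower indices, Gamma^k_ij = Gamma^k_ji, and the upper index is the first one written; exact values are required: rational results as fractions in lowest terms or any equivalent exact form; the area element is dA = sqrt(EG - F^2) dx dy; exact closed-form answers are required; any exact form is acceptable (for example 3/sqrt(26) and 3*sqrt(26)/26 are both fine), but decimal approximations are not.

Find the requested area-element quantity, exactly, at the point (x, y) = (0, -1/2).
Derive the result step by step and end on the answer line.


E = 18, F = 0, G = 16; EG - F^2 = 288

Answer: sqrt(EG - F^2) = 12*sqrt(2)


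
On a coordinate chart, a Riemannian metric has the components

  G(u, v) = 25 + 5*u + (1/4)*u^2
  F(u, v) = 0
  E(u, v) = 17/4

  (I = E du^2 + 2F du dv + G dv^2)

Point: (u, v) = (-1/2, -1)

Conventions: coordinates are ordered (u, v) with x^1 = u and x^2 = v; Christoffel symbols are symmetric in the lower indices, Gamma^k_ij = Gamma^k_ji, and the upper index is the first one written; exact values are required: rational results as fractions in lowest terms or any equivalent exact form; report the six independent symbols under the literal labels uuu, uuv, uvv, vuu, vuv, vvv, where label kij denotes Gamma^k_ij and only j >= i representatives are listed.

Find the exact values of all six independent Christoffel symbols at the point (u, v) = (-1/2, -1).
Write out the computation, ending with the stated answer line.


E = 17/4, F = 0, G = 361/16 at the point
E_u = 0, E_v = 0, F_u = 0, F_v = 0, G_u = 19/4, G_v = 0
EG - F^2 = 6137/64;  g^inv = (64/6137) * [[361/16, 0], [0, 17/4]]
first-kind symbols [ij,l] = (1/2)(d_i g_jl + d_j g_il - d_l g_ij): [uu,u] = E_u/2 = 0, [uu,v] = F_u - E_v/2 = 0, [uv,u] = E_v/2 = 0, [uv,v] = G_u/2 = 19/8, [vv,u] = F_v - G_u/2 = -19/8, [vv,v] = G_v/2 = 0
Gamma^u_ij = (G*[ij,u] - F*[ij,v])/(EG - F^2), Gamma^v_ij = (E*[ij,v] - F*[ij,u])/(EG - F^2)

Answer: Gamma_uuu = 0, Gamma_uuv = 0, Gamma_uvv = -19/34, Gamma_vuu = 0, Gamma_vuv = 2/19, Gamma_vvv = 0


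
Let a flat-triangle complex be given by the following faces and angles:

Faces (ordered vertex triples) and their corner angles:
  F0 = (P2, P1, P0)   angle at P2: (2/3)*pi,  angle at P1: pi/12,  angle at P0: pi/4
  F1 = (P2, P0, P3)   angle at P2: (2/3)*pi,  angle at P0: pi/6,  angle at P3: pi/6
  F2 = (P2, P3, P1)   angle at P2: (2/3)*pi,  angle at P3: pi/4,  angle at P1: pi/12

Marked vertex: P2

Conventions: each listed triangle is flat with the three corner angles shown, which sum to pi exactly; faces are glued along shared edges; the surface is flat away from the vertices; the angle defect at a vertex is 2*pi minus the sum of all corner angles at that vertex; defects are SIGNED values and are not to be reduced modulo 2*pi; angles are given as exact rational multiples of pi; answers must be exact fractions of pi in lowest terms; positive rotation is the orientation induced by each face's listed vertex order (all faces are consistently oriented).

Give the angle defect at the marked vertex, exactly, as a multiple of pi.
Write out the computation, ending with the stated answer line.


Sum of corner angles at P2: 2*pi
defect = 2*pi - 2*pi

Answer: defect(P2) = 0


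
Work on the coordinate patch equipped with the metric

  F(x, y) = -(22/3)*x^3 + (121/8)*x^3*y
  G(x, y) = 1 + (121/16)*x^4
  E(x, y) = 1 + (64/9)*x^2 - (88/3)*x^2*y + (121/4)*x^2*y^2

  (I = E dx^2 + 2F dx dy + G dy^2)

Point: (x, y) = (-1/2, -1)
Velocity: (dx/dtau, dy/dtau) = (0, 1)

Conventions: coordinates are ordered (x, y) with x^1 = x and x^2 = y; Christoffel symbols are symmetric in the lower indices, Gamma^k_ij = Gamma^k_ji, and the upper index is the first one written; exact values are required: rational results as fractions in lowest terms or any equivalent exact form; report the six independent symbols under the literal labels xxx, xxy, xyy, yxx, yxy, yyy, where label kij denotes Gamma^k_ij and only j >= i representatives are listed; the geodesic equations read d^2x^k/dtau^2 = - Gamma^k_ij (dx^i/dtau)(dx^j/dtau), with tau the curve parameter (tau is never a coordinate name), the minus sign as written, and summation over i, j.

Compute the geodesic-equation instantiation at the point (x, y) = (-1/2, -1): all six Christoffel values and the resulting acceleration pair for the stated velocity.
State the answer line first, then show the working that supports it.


Answer: Gamma_xxx = -76832/41809, Gamma_xxy = -25872/41809, Gamma_xyy = 0, Gamma_yxx = -12936/41809, Gamma_yxy = -4356/41809, Gamma_yyy = 0; accelerations (d^2x/dtau^2, d^2y/dtau^2) = (0, 0)

E = 2545/144, F = 539/192, G = 377/256 at the point
E_x = -2401/36, E_y = -539/24, F_x = -539/32, F_y = -121/64, G_x = -121/32, G_y = 0
EG - F^2 = 41809/2304;  g^inv = (2304/41809) * [[377/256, -539/192], [-539/192, 2545/144]]
first-kind symbols [ij,l] = (1/2)(d_i g_jl + d_j g_il - d_l g_ij): [xx,x] = E_x/2 = -2401/72, [xx,y] = F_x - E_y/2 = -539/96, [xy,x] = E_y/2 = -539/48, [xy,y] = G_x/2 = -121/64, [yy,x] = F_y - G_x/2 = 0, [yy,y] = G_y/2 = 0
Gamma^x_ij = (G*[ij,x] - F*[ij,y])/(EG - F^2), Gamma^y_ij = (E*[ij,y] - F*[ij,x])/(EG - F^2)
Gamma_xxx = -76832/41809, Gamma_xxy = -25872/41809, Gamma_xyy = 0, Gamma_yxx = -12936/41809, Gamma_yxy = -4356/41809, Gamma_yyy = 0
d^2x/dtau^2 = -(Gamma_xxx*(0)^2 + 2*Gamma_xxy*(0)*(1) + Gamma_xyy*(1)^2) = 0
d^2y/dtau^2 = -(Gamma_yxx*(0)^2 + 2*Gamma_yxy*(0)*(1) + Gamma_yyy*(1)^2) = 0


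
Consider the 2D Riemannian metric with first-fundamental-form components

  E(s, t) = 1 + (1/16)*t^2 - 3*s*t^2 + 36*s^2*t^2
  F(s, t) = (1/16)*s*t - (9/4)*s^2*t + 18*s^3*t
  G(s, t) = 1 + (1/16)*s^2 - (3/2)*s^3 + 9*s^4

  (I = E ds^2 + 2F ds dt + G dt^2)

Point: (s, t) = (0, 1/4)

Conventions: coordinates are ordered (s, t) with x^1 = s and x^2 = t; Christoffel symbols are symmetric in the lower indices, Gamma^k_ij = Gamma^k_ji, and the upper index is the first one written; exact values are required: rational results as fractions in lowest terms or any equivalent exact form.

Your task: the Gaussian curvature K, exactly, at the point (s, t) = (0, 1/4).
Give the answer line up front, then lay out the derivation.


Answer: K = -4096/66049

E = 257/256, F = 0, G = 1, EG - F^2 = 257/256 at the point
E_s = -3/16, E_t = 1/32, F_s = 1/64, F_t = 0, G_s = 0, G_t = 0
E_tt = 1/8, F_st = 1/16, G_ss = 1/8
Evaluate Brioschi's two determinant matrices M1, M2 and divide by (EG - F^2)^2.
M1 = [[-E_tt/2 + F_st - G_ss/2, E_s/2, F_s - E_t/2], [F_t - G_s/2, E, F], [G_t/2, F, G]] = [[-1/16, -3/32, 0], [0, 257/256, 0], [0, 0, 1]]; det M1 = -257/4096
M2 = [[0, E_t/2, G_s/2], [E_t/2, E, F], [G_s/2, F, G]] = [[0, 1/64, 0], [1/64, 257/256, 0], [0, 0, 1]]; det M2 = -1/4096
det M1 - det M2 = -1/16; K = -1/16 / (257/256)^2 = -4096/66049
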